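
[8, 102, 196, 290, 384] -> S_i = 8 + 94*i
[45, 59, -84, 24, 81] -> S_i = Random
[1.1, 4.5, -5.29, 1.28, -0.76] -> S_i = Random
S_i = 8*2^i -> [8, 16, 32, 64, 128]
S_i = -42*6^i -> [-42, -252, -1512, -9072, -54432]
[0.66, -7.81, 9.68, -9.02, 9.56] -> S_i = Random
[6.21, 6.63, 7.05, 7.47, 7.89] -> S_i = 6.21 + 0.42*i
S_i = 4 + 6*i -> [4, 10, 16, 22, 28]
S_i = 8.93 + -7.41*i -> [8.93, 1.52, -5.89, -13.3, -20.71]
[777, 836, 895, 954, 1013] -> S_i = 777 + 59*i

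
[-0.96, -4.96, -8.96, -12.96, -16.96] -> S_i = -0.96 + -4.00*i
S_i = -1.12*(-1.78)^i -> [-1.12, 1.99, -3.55, 6.32, -11.24]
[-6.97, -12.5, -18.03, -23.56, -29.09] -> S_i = -6.97 + -5.53*i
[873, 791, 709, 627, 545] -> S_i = 873 + -82*i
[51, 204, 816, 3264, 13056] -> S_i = 51*4^i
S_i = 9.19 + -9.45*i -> [9.19, -0.26, -9.71, -19.16, -28.61]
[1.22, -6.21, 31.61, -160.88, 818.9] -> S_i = 1.22*(-5.09)^i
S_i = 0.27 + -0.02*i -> [0.27, 0.25, 0.23, 0.21, 0.19]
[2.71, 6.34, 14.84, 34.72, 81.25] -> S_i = 2.71*2.34^i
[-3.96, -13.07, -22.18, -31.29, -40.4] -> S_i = -3.96 + -9.11*i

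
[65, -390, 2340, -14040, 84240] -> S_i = 65*-6^i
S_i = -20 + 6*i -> [-20, -14, -8, -2, 4]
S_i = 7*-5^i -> [7, -35, 175, -875, 4375]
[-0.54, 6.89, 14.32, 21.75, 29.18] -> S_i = -0.54 + 7.43*i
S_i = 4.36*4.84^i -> [4.36, 21.1, 102.14, 494.34, 2392.59]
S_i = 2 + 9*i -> [2, 11, 20, 29, 38]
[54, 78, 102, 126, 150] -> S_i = 54 + 24*i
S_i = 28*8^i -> [28, 224, 1792, 14336, 114688]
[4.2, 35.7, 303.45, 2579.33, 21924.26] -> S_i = 4.20*8.50^i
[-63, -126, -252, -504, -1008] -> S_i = -63*2^i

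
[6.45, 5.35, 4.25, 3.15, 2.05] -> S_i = 6.45 + -1.10*i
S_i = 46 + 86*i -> [46, 132, 218, 304, 390]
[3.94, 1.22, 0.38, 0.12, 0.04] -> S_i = 3.94*0.31^i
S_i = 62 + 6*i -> [62, 68, 74, 80, 86]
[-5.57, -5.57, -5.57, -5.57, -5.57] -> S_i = -5.57*1.00^i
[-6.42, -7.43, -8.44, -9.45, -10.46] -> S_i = -6.42 + -1.01*i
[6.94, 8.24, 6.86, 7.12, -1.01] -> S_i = Random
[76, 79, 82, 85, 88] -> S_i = 76 + 3*i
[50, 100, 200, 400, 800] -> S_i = 50*2^i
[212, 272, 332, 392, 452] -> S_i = 212 + 60*i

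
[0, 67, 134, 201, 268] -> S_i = 0 + 67*i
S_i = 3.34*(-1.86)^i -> [3.34, -6.21, 11.56, -21.49, 39.98]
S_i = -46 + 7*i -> [-46, -39, -32, -25, -18]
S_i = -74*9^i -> [-74, -666, -5994, -53946, -485514]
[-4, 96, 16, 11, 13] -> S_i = Random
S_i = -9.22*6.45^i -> [-9.22, -59.47, -383.58, -2474.06, -15957.68]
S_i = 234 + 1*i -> [234, 235, 236, 237, 238]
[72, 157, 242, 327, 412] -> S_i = 72 + 85*i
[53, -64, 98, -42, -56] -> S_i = Random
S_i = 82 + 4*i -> [82, 86, 90, 94, 98]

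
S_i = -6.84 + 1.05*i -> [-6.84, -5.79, -4.74, -3.69, -2.64]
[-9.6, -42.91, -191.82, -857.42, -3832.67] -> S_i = -9.60*4.47^i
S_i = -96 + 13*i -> [-96, -83, -70, -57, -44]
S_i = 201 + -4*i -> [201, 197, 193, 189, 185]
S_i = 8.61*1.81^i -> [8.61, 15.58, 28.21, 51.06, 92.41]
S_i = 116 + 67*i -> [116, 183, 250, 317, 384]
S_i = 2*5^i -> [2, 10, 50, 250, 1250]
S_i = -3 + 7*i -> [-3, 4, 11, 18, 25]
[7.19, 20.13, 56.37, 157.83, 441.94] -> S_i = 7.19*2.80^i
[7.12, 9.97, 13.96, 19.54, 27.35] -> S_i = 7.12*1.40^i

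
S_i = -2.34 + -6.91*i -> [-2.34, -9.25, -16.16, -23.07, -29.98]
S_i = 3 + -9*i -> [3, -6, -15, -24, -33]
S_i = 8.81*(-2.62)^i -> [8.81, -23.08, 60.48, -158.45, 415.13]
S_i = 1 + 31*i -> [1, 32, 63, 94, 125]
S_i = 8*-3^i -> [8, -24, 72, -216, 648]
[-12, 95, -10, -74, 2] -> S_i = Random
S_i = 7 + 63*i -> [7, 70, 133, 196, 259]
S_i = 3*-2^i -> [3, -6, 12, -24, 48]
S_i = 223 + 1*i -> [223, 224, 225, 226, 227]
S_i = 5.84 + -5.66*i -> [5.84, 0.18, -5.48, -11.14, -16.8]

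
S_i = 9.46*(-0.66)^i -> [9.46, -6.24, 4.12, -2.72, 1.8]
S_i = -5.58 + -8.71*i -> [-5.58, -14.29, -23.0, -31.71, -40.42]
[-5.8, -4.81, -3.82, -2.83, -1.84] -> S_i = -5.80 + 0.99*i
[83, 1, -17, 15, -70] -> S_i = Random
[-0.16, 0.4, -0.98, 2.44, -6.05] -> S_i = -0.16*(-2.48)^i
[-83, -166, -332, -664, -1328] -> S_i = -83*2^i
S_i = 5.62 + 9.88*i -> [5.62, 15.5, 25.38, 35.26, 45.14]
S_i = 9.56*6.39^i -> [9.56, 61.09, 390.35, 2494.37, 15939.01]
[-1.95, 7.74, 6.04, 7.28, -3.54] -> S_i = Random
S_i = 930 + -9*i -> [930, 921, 912, 903, 894]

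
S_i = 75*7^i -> [75, 525, 3675, 25725, 180075]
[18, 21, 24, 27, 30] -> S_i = 18 + 3*i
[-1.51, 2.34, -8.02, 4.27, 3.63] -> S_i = Random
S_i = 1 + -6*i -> [1, -5, -11, -17, -23]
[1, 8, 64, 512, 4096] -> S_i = 1*8^i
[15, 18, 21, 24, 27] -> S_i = 15 + 3*i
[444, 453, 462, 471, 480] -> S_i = 444 + 9*i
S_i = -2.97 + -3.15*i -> [-2.97, -6.12, -9.27, -12.42, -15.57]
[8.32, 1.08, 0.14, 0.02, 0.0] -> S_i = 8.32*0.13^i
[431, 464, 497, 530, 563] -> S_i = 431 + 33*i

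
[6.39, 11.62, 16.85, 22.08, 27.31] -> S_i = 6.39 + 5.23*i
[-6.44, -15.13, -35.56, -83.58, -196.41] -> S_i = -6.44*2.35^i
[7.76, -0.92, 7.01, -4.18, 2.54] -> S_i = Random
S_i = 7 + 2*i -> [7, 9, 11, 13, 15]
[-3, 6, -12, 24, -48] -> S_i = -3*-2^i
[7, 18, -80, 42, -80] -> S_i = Random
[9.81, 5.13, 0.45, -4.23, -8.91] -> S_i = 9.81 + -4.68*i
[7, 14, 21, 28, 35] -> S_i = 7 + 7*i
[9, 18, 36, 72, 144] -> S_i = 9*2^i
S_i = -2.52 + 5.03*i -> [-2.52, 2.51, 7.54, 12.57, 17.6]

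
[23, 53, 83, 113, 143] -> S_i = 23 + 30*i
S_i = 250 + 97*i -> [250, 347, 444, 541, 638]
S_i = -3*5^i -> [-3, -15, -75, -375, -1875]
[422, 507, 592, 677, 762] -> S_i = 422 + 85*i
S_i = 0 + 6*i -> [0, 6, 12, 18, 24]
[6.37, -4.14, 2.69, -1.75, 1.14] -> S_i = 6.37*(-0.65)^i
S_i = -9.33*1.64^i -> [-9.33, -15.3, -25.09, -41.15, -67.49]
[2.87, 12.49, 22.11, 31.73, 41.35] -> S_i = 2.87 + 9.62*i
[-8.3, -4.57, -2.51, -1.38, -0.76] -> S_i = -8.30*0.55^i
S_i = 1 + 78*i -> [1, 79, 157, 235, 313]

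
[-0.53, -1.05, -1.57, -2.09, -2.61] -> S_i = -0.53 + -0.52*i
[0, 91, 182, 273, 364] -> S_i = 0 + 91*i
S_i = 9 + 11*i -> [9, 20, 31, 42, 53]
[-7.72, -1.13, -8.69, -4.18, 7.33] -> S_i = Random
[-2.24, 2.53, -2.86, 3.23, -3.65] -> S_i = -2.24*(-1.13)^i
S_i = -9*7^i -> [-9, -63, -441, -3087, -21609]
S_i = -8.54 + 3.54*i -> [-8.54, -5.0, -1.46, 2.08, 5.62]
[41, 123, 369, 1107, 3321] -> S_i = 41*3^i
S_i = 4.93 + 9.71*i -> [4.93, 14.64, 24.35, 34.06, 43.77]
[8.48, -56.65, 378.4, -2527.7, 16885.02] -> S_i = 8.48*(-6.68)^i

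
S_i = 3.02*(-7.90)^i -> [3.02, -23.86, 188.48, -1488.98, 11762.92]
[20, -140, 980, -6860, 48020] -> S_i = 20*-7^i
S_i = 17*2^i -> [17, 34, 68, 136, 272]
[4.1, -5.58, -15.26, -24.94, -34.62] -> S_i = 4.10 + -9.68*i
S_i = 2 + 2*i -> [2, 4, 6, 8, 10]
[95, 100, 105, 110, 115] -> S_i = 95 + 5*i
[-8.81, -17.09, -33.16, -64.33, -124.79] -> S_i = -8.81*1.94^i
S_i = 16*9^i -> [16, 144, 1296, 11664, 104976]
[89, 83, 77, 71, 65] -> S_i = 89 + -6*i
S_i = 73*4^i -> [73, 292, 1168, 4672, 18688]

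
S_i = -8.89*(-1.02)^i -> [-8.89, 9.07, -9.25, 9.43, -9.62]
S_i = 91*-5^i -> [91, -455, 2275, -11375, 56875]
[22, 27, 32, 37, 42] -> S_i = 22 + 5*i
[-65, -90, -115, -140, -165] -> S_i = -65 + -25*i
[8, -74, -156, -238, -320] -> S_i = 8 + -82*i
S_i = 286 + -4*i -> [286, 282, 278, 274, 270]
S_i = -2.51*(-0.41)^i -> [-2.51, 1.03, -0.42, 0.17, -0.07]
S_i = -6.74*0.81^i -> [-6.74, -5.46, -4.42, -3.58, -2.9]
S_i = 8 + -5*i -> [8, 3, -2, -7, -12]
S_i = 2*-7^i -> [2, -14, 98, -686, 4802]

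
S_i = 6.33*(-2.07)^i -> [6.33, -13.1, 27.12, -56.15, 116.22]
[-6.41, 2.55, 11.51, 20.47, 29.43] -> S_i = -6.41 + 8.96*i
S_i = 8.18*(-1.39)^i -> [8.18, -11.37, 15.8, -21.97, 30.54]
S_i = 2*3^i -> [2, 6, 18, 54, 162]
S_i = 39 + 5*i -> [39, 44, 49, 54, 59]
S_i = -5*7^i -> [-5, -35, -245, -1715, -12005]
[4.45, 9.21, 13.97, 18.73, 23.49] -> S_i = 4.45 + 4.76*i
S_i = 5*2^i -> [5, 10, 20, 40, 80]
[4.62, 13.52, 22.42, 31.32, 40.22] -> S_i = 4.62 + 8.90*i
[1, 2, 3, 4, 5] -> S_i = 1 + 1*i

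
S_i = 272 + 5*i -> [272, 277, 282, 287, 292]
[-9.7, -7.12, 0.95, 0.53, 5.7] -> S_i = Random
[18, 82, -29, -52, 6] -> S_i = Random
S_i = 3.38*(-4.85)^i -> [3.38, -16.39, 79.51, -385.6, 1870.18]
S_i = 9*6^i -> [9, 54, 324, 1944, 11664]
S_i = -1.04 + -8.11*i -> [-1.04, -9.15, -17.26, -25.37, -33.48]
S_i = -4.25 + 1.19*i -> [-4.25, -3.06, -1.87, -0.68, 0.51]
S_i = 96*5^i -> [96, 480, 2400, 12000, 60000]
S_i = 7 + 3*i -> [7, 10, 13, 16, 19]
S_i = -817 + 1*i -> [-817, -816, -815, -814, -813]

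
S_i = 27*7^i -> [27, 189, 1323, 9261, 64827]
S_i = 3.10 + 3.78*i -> [3.1, 6.88, 10.66, 14.44, 18.22]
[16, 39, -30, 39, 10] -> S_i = Random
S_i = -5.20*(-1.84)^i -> [-5.2, 9.57, -17.61, 32.39, -59.6]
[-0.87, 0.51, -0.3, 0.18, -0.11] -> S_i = -0.87*(-0.59)^i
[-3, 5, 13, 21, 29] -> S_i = -3 + 8*i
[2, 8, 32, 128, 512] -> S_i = 2*4^i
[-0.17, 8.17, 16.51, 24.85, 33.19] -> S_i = -0.17 + 8.34*i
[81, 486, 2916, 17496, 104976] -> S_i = 81*6^i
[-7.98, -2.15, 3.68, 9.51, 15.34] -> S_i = -7.98 + 5.83*i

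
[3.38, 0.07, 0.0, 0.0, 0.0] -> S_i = 3.38*0.02^i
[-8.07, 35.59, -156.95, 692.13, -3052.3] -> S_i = -8.07*(-4.41)^i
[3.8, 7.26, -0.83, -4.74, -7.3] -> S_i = Random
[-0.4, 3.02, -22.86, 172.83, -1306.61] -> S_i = -0.40*(-7.56)^i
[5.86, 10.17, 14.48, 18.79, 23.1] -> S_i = 5.86 + 4.31*i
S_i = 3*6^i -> [3, 18, 108, 648, 3888]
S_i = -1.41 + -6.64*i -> [-1.41, -8.05, -14.69, -21.33, -27.97]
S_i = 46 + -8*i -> [46, 38, 30, 22, 14]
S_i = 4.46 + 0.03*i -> [4.46, 4.49, 4.52, 4.55, 4.58]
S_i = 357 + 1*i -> [357, 358, 359, 360, 361]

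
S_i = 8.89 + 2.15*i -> [8.89, 11.04, 13.19, 15.34, 17.49]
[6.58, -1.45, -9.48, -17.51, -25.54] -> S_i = 6.58 + -8.03*i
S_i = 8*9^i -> [8, 72, 648, 5832, 52488]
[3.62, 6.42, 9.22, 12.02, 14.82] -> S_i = 3.62 + 2.80*i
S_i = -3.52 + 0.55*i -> [-3.52, -2.97, -2.42, -1.87, -1.32]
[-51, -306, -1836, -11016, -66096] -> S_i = -51*6^i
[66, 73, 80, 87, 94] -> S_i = 66 + 7*i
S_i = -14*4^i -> [-14, -56, -224, -896, -3584]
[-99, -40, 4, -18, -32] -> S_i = Random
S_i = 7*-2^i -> [7, -14, 28, -56, 112]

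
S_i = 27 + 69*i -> [27, 96, 165, 234, 303]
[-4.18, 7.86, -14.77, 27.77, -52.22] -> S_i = -4.18*(-1.88)^i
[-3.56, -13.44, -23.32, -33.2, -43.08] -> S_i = -3.56 + -9.88*i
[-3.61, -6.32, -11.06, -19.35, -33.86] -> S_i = -3.61*1.75^i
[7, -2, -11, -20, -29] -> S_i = 7 + -9*i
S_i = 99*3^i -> [99, 297, 891, 2673, 8019]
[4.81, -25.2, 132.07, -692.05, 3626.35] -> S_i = 4.81*(-5.24)^i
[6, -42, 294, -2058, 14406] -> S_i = 6*-7^i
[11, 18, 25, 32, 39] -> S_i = 11 + 7*i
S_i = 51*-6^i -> [51, -306, 1836, -11016, 66096]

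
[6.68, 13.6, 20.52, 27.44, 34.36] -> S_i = 6.68 + 6.92*i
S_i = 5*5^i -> [5, 25, 125, 625, 3125]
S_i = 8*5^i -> [8, 40, 200, 1000, 5000]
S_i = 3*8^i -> [3, 24, 192, 1536, 12288]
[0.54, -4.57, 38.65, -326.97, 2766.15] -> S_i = 0.54*(-8.46)^i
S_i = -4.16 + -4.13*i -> [-4.16, -8.29, -12.42, -16.55, -20.68]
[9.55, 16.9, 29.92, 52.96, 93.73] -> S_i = 9.55*1.77^i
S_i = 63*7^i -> [63, 441, 3087, 21609, 151263]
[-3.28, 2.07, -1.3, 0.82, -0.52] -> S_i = -3.28*(-0.63)^i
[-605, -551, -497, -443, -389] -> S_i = -605 + 54*i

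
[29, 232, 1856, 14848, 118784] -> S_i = 29*8^i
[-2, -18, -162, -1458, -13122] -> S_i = -2*9^i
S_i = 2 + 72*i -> [2, 74, 146, 218, 290]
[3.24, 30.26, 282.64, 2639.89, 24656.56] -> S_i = 3.24*9.34^i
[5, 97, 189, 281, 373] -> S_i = 5 + 92*i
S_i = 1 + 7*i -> [1, 8, 15, 22, 29]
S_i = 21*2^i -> [21, 42, 84, 168, 336]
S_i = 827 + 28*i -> [827, 855, 883, 911, 939]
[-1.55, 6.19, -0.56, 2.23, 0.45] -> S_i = Random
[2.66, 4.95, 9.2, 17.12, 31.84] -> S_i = 2.66*1.86^i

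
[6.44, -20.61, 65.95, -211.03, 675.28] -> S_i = 6.44*(-3.20)^i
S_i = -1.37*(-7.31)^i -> [-1.37, 10.01, -73.21, 535.15, -3911.92]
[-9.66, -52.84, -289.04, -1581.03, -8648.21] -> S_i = -9.66*5.47^i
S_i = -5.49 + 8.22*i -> [-5.49, 2.73, 10.95, 19.17, 27.39]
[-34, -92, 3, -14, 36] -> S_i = Random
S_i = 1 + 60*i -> [1, 61, 121, 181, 241]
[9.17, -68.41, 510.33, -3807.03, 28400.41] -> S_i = 9.17*(-7.46)^i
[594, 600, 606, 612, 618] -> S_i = 594 + 6*i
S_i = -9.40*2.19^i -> [-9.4, -20.59, -45.08, -98.73, -216.22]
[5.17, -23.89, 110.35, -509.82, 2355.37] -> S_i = 5.17*(-4.62)^i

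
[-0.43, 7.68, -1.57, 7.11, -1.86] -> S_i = Random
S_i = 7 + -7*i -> [7, 0, -7, -14, -21]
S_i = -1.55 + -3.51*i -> [-1.55, -5.06, -8.57, -12.08, -15.59]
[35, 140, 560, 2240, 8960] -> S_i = 35*4^i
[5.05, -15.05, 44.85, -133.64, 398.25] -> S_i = 5.05*(-2.98)^i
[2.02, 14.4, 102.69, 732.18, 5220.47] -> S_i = 2.02*7.13^i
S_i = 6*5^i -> [6, 30, 150, 750, 3750]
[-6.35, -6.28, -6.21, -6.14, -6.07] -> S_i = -6.35 + 0.07*i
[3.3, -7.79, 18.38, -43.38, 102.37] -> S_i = 3.30*(-2.36)^i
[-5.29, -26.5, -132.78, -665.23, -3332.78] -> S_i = -5.29*5.01^i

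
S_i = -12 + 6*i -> [-12, -6, 0, 6, 12]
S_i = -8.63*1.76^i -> [-8.63, -15.19, -26.73, -47.05, -82.81]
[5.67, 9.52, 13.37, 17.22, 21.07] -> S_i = 5.67 + 3.85*i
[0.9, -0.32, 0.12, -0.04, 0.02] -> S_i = 0.90*(-0.36)^i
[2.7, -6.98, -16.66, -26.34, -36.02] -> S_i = 2.70 + -9.68*i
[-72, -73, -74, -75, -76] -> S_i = -72 + -1*i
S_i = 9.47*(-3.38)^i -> [9.47, -32.01, 108.19, -365.68, 1236.0]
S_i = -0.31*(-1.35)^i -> [-0.31, 0.42, -0.56, 0.76, -1.03]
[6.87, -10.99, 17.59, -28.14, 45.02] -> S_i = 6.87*(-1.60)^i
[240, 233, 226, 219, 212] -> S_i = 240 + -7*i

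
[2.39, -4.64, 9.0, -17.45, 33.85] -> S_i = 2.39*(-1.94)^i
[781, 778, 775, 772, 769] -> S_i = 781 + -3*i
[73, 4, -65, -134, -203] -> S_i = 73 + -69*i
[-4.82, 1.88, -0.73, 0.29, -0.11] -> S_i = -4.82*(-0.39)^i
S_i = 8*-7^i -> [8, -56, 392, -2744, 19208]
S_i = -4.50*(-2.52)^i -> [-4.5, 11.34, -28.58, 72.01, -181.47]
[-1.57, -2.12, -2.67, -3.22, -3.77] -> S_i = -1.57 + -0.55*i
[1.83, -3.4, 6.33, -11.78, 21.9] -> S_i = 1.83*(-1.86)^i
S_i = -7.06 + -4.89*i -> [-7.06, -11.95, -16.84, -21.73, -26.62]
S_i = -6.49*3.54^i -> [-6.49, -22.97, -81.33, -287.91, -1019.2]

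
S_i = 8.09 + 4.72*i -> [8.09, 12.81, 17.53, 22.25, 26.97]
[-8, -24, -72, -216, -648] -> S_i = -8*3^i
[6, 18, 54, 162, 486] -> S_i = 6*3^i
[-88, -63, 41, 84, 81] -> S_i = Random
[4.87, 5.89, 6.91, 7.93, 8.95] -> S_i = 4.87 + 1.02*i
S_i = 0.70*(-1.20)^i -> [0.7, -0.84, 1.01, -1.21, 1.45]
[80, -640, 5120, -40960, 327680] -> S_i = 80*-8^i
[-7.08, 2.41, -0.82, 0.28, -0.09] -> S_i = -7.08*(-0.34)^i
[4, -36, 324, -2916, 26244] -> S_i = 4*-9^i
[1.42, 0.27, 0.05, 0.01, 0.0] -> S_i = 1.42*0.19^i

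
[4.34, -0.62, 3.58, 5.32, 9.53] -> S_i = Random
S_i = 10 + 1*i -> [10, 11, 12, 13, 14]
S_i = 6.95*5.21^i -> [6.95, 36.21, 188.65, 982.87, 5120.78]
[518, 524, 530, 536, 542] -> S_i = 518 + 6*i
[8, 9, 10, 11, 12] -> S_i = 8 + 1*i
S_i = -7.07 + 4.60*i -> [-7.07, -2.47, 2.13, 6.73, 11.33]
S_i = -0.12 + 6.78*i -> [-0.12, 6.66, 13.44, 20.22, 27.0]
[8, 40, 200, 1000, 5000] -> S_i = 8*5^i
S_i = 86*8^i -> [86, 688, 5504, 44032, 352256]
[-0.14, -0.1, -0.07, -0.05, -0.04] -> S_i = -0.14*0.72^i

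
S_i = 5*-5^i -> [5, -25, 125, -625, 3125]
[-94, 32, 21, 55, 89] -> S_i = Random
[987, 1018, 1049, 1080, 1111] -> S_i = 987 + 31*i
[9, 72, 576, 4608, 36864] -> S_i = 9*8^i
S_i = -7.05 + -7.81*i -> [-7.05, -14.86, -22.67, -30.48, -38.29]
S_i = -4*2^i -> [-4, -8, -16, -32, -64]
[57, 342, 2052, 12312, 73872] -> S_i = 57*6^i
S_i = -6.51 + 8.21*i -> [-6.51, 1.7, 9.91, 18.12, 26.33]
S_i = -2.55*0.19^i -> [-2.55, -0.48, -0.09, -0.02, -0.0]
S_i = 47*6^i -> [47, 282, 1692, 10152, 60912]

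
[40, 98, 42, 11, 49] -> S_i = Random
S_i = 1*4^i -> [1, 4, 16, 64, 256]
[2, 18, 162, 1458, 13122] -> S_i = 2*9^i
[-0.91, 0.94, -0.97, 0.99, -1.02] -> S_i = -0.91*(-1.03)^i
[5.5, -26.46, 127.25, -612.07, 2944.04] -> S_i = 5.50*(-4.81)^i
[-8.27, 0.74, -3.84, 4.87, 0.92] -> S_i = Random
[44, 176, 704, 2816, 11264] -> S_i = 44*4^i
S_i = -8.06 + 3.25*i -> [-8.06, -4.81, -1.56, 1.69, 4.94]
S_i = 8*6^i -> [8, 48, 288, 1728, 10368]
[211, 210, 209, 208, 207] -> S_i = 211 + -1*i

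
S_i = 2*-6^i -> [2, -12, 72, -432, 2592]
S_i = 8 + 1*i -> [8, 9, 10, 11, 12]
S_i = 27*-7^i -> [27, -189, 1323, -9261, 64827]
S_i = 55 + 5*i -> [55, 60, 65, 70, 75]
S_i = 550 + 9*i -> [550, 559, 568, 577, 586]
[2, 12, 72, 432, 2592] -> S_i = 2*6^i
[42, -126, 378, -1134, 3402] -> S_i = 42*-3^i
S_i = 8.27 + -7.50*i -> [8.27, 0.77, -6.73, -14.23, -21.73]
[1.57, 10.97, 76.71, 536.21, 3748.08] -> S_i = 1.57*6.99^i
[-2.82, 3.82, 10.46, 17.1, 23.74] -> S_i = -2.82 + 6.64*i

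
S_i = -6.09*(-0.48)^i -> [-6.09, 2.92, -1.4, 0.67, -0.32]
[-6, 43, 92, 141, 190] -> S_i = -6 + 49*i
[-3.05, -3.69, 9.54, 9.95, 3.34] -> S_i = Random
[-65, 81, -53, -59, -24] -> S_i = Random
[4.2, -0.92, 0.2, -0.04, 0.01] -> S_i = 4.20*(-0.22)^i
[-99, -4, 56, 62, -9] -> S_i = Random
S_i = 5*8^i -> [5, 40, 320, 2560, 20480]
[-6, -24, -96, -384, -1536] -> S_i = -6*4^i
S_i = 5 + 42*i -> [5, 47, 89, 131, 173]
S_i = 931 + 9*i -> [931, 940, 949, 958, 967]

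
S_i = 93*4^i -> [93, 372, 1488, 5952, 23808]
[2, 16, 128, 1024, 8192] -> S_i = 2*8^i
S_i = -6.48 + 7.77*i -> [-6.48, 1.29, 9.06, 16.83, 24.6]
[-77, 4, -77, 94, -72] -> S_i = Random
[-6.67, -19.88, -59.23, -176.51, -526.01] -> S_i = -6.67*2.98^i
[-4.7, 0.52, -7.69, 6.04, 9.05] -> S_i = Random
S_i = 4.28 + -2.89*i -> [4.28, 1.39, -1.5, -4.39, -7.28]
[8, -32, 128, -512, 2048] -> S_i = 8*-4^i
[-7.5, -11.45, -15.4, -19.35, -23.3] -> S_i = -7.50 + -3.95*i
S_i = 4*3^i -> [4, 12, 36, 108, 324]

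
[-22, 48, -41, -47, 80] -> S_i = Random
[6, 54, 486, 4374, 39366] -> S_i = 6*9^i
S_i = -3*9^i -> [-3, -27, -243, -2187, -19683]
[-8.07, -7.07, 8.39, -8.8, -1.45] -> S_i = Random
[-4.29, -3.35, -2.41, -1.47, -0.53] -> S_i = -4.29 + 0.94*i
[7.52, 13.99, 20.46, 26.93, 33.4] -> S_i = 7.52 + 6.47*i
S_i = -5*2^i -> [-5, -10, -20, -40, -80]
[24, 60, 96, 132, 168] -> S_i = 24 + 36*i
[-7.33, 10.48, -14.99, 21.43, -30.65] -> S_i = -7.33*(-1.43)^i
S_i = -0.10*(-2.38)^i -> [-0.1, 0.24, -0.57, 1.35, -3.21]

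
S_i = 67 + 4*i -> [67, 71, 75, 79, 83]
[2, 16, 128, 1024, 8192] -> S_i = 2*8^i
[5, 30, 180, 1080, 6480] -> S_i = 5*6^i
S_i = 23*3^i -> [23, 69, 207, 621, 1863]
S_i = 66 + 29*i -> [66, 95, 124, 153, 182]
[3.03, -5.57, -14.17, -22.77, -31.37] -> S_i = 3.03 + -8.60*i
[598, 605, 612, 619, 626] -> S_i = 598 + 7*i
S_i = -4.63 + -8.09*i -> [-4.63, -12.72, -20.81, -28.9, -36.99]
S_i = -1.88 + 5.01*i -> [-1.88, 3.13, 8.14, 13.15, 18.16]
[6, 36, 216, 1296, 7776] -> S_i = 6*6^i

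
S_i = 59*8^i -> [59, 472, 3776, 30208, 241664]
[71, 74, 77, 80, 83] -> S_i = 71 + 3*i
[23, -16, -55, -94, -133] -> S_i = 23 + -39*i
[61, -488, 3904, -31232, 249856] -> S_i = 61*-8^i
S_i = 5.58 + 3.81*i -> [5.58, 9.39, 13.2, 17.01, 20.82]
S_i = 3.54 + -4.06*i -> [3.54, -0.52, -4.58, -8.64, -12.7]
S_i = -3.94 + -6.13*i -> [-3.94, -10.07, -16.2, -22.33, -28.46]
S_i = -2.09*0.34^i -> [-2.09, -0.71, -0.24, -0.08, -0.03]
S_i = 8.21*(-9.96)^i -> [8.21, -81.77, 814.45, -8111.87, 80794.26]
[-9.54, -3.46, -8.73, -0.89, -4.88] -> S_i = Random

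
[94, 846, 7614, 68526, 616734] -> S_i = 94*9^i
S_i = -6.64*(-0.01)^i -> [-6.64, 0.07, -0.0, 0.0, -0.0]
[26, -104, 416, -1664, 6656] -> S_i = 26*-4^i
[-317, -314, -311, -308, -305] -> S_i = -317 + 3*i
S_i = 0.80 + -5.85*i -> [0.8, -5.05, -10.9, -16.75, -22.6]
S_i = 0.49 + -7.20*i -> [0.49, -6.71, -13.91, -21.11, -28.31]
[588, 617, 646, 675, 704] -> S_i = 588 + 29*i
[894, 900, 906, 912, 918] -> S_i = 894 + 6*i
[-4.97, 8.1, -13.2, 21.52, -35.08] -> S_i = -4.97*(-1.63)^i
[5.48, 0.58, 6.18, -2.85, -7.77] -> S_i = Random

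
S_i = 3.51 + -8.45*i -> [3.51, -4.94, -13.39, -21.84, -30.29]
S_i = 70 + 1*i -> [70, 71, 72, 73, 74]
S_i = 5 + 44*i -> [5, 49, 93, 137, 181]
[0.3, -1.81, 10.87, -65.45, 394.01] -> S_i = 0.30*(-6.02)^i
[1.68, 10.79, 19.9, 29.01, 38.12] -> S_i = 1.68 + 9.11*i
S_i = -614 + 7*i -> [-614, -607, -600, -593, -586]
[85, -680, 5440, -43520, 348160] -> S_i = 85*-8^i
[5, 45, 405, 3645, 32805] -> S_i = 5*9^i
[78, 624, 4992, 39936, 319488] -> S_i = 78*8^i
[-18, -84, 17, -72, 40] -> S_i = Random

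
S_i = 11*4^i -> [11, 44, 176, 704, 2816]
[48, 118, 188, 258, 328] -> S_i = 48 + 70*i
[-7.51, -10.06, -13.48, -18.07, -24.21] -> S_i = -7.51*1.34^i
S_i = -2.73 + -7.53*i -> [-2.73, -10.26, -17.79, -25.32, -32.85]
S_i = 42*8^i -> [42, 336, 2688, 21504, 172032]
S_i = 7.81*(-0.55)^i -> [7.81, -4.3, 2.36, -1.3, 0.71]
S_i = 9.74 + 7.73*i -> [9.74, 17.47, 25.2, 32.93, 40.66]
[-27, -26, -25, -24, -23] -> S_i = -27 + 1*i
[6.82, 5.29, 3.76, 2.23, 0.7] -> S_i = 6.82 + -1.53*i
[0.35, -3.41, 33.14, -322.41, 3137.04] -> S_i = 0.35*(-9.73)^i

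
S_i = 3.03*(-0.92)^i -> [3.03, -2.79, 2.56, -2.36, 2.17]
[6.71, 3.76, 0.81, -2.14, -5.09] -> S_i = 6.71 + -2.95*i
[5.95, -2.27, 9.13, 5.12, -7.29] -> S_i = Random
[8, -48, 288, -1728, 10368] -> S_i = 8*-6^i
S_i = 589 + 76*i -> [589, 665, 741, 817, 893]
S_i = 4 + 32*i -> [4, 36, 68, 100, 132]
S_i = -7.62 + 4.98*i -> [-7.62, -2.64, 2.34, 7.32, 12.3]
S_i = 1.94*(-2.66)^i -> [1.94, -5.16, 13.73, -36.51, 97.12]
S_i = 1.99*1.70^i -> [1.99, 3.38, 5.75, 9.78, 16.62]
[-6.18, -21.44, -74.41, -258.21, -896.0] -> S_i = -6.18*3.47^i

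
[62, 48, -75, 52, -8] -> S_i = Random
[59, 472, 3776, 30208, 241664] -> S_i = 59*8^i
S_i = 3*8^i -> [3, 24, 192, 1536, 12288]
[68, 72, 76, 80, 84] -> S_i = 68 + 4*i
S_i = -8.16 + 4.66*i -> [-8.16, -3.5, 1.16, 5.82, 10.48]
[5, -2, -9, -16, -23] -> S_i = 5 + -7*i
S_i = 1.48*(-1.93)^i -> [1.48, -2.86, 5.51, -10.64, 20.53]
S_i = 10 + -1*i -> [10, 9, 8, 7, 6]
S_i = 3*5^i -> [3, 15, 75, 375, 1875]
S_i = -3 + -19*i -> [-3, -22, -41, -60, -79]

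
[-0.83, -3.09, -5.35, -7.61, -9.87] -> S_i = -0.83 + -2.26*i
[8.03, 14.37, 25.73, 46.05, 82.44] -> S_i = 8.03*1.79^i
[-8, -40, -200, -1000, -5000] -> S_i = -8*5^i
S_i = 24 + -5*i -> [24, 19, 14, 9, 4]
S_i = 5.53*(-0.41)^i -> [5.53, -2.27, 0.93, -0.38, 0.16]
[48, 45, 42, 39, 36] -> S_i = 48 + -3*i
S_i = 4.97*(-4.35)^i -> [4.97, -21.62, 94.04, -409.09, 1779.56]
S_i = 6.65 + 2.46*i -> [6.65, 9.11, 11.57, 14.03, 16.49]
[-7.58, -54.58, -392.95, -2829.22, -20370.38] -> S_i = -7.58*7.20^i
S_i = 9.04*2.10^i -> [9.04, 18.98, 39.87, 83.72, 175.81]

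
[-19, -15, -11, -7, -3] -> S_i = -19 + 4*i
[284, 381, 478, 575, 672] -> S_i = 284 + 97*i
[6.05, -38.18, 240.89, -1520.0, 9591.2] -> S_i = 6.05*(-6.31)^i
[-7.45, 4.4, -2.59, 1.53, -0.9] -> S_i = -7.45*(-0.59)^i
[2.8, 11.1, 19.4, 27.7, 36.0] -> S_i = 2.80 + 8.30*i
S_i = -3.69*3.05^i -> [-3.69, -11.25, -34.33, -104.69, -319.32]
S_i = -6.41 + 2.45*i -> [-6.41, -3.96, -1.51, 0.94, 3.39]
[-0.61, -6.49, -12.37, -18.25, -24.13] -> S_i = -0.61 + -5.88*i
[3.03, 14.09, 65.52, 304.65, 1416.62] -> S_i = 3.03*4.65^i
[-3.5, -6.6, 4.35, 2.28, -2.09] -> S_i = Random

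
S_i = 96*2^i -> [96, 192, 384, 768, 1536]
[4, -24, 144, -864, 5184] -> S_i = 4*-6^i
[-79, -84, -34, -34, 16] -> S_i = Random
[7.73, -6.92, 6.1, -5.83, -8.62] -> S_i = Random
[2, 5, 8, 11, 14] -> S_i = 2 + 3*i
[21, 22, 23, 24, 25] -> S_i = 21 + 1*i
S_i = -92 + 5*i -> [-92, -87, -82, -77, -72]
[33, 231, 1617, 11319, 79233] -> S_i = 33*7^i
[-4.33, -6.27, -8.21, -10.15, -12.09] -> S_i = -4.33 + -1.94*i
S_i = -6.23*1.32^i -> [-6.23, -8.22, -10.86, -14.33, -18.91]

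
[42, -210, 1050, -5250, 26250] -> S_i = 42*-5^i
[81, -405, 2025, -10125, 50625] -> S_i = 81*-5^i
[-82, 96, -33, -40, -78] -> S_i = Random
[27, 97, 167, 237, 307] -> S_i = 27 + 70*i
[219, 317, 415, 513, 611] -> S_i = 219 + 98*i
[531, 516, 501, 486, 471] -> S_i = 531 + -15*i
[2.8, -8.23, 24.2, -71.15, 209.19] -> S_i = 2.80*(-2.94)^i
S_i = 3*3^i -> [3, 9, 27, 81, 243]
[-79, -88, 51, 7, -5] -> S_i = Random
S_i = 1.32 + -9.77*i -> [1.32, -8.45, -18.22, -27.99, -37.76]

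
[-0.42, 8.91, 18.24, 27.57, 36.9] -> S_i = -0.42 + 9.33*i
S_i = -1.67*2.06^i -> [-1.67, -3.44, -7.09, -14.6, -30.07]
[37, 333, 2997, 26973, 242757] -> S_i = 37*9^i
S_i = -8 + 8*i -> [-8, 0, 8, 16, 24]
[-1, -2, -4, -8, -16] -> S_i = -1*2^i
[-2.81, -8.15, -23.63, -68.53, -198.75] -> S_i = -2.81*2.90^i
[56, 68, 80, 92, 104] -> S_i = 56 + 12*i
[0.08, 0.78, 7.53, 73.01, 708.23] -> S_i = 0.08*9.70^i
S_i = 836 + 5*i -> [836, 841, 846, 851, 856]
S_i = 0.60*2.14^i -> [0.6, 1.28, 2.75, 5.88, 12.58]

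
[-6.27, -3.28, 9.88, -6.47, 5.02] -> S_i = Random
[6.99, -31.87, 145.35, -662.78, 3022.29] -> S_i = 6.99*(-4.56)^i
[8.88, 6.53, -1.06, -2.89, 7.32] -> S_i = Random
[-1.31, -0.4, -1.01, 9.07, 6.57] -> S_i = Random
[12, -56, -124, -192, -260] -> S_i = 12 + -68*i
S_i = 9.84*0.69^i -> [9.84, 6.79, 4.68, 3.23, 2.23]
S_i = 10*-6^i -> [10, -60, 360, -2160, 12960]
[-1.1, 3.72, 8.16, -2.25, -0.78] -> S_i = Random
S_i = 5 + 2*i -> [5, 7, 9, 11, 13]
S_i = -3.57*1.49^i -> [-3.57, -5.32, -7.93, -11.81, -17.6]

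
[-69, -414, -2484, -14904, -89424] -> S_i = -69*6^i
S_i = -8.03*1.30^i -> [-8.03, -10.44, -13.57, -17.64, -22.93]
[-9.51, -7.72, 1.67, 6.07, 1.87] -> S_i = Random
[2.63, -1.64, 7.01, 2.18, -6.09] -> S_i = Random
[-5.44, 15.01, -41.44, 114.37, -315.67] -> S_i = -5.44*(-2.76)^i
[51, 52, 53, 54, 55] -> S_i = 51 + 1*i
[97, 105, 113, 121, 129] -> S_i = 97 + 8*i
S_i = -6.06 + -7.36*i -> [-6.06, -13.42, -20.78, -28.14, -35.5]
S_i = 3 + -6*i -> [3, -3, -9, -15, -21]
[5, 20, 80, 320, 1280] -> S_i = 5*4^i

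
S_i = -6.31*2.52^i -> [-6.31, -15.9, -40.07, -100.98, -254.47]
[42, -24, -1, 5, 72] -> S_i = Random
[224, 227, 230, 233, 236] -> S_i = 224 + 3*i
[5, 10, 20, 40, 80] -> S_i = 5*2^i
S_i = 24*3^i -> [24, 72, 216, 648, 1944]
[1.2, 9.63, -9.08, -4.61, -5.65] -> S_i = Random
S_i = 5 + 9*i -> [5, 14, 23, 32, 41]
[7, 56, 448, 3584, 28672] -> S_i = 7*8^i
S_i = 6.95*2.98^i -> [6.95, 20.71, 61.72, 183.92, 548.09]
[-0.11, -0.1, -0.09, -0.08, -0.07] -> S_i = -0.11*0.89^i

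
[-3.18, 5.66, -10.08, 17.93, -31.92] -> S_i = -3.18*(-1.78)^i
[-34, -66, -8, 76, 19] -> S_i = Random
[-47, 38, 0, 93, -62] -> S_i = Random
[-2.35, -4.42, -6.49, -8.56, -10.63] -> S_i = -2.35 + -2.07*i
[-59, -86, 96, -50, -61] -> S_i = Random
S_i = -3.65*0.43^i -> [-3.65, -1.57, -0.67, -0.29, -0.12]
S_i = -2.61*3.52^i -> [-2.61, -9.19, -32.34, -113.83, -400.69]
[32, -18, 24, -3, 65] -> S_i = Random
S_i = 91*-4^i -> [91, -364, 1456, -5824, 23296]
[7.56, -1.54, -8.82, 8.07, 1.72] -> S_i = Random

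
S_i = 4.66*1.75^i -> [4.66, 8.16, 14.27, 24.97, 43.71]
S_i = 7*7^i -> [7, 49, 343, 2401, 16807]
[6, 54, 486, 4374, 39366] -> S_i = 6*9^i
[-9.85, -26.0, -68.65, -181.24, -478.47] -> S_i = -9.85*2.64^i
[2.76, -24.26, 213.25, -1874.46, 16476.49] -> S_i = 2.76*(-8.79)^i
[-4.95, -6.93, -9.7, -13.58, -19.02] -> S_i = -4.95*1.40^i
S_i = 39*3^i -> [39, 117, 351, 1053, 3159]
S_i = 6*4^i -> [6, 24, 96, 384, 1536]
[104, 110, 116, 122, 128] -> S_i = 104 + 6*i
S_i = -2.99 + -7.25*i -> [-2.99, -10.24, -17.49, -24.74, -31.99]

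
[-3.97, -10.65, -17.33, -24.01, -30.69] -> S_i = -3.97 + -6.68*i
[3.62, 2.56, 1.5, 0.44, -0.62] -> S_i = 3.62 + -1.06*i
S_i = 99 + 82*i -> [99, 181, 263, 345, 427]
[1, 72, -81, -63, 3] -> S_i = Random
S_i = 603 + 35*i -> [603, 638, 673, 708, 743]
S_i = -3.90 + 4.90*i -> [-3.9, 1.0, 5.9, 10.8, 15.7]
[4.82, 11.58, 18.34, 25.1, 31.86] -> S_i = 4.82 + 6.76*i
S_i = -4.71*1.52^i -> [-4.71, -7.16, -10.88, -16.54, -25.14]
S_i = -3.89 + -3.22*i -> [-3.89, -7.11, -10.33, -13.55, -16.77]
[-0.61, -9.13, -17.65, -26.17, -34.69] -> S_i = -0.61 + -8.52*i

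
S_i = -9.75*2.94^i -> [-9.75, -28.66, -84.28, -247.77, -728.44]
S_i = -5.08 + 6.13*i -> [-5.08, 1.05, 7.18, 13.31, 19.44]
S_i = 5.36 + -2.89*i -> [5.36, 2.47, -0.42, -3.31, -6.2]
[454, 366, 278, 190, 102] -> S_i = 454 + -88*i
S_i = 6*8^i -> [6, 48, 384, 3072, 24576]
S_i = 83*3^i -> [83, 249, 747, 2241, 6723]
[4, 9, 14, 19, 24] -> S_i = 4 + 5*i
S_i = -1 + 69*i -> [-1, 68, 137, 206, 275]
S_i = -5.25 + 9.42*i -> [-5.25, 4.17, 13.59, 23.01, 32.43]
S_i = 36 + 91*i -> [36, 127, 218, 309, 400]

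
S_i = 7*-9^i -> [7, -63, 567, -5103, 45927]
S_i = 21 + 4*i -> [21, 25, 29, 33, 37]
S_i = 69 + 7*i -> [69, 76, 83, 90, 97]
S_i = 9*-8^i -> [9, -72, 576, -4608, 36864]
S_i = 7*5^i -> [7, 35, 175, 875, 4375]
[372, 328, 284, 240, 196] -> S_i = 372 + -44*i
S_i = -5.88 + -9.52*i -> [-5.88, -15.4, -24.92, -34.44, -43.96]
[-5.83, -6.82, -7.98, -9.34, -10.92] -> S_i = -5.83*1.17^i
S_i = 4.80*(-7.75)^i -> [4.8, -37.2, 288.3, -2234.32, 17316.02]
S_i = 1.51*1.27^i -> [1.51, 1.92, 2.44, 3.09, 3.93]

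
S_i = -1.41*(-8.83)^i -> [-1.41, 12.45, -109.94, 970.74, -8571.6]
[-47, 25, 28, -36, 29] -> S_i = Random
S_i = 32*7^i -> [32, 224, 1568, 10976, 76832]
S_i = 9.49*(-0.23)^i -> [9.49, -2.18, 0.5, -0.12, 0.03]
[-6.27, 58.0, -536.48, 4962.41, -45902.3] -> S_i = -6.27*(-9.25)^i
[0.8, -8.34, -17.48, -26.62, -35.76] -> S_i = 0.80 + -9.14*i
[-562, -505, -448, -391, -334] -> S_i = -562 + 57*i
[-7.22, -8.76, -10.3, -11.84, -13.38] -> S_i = -7.22 + -1.54*i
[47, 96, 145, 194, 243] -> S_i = 47 + 49*i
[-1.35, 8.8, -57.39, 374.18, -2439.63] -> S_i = -1.35*(-6.52)^i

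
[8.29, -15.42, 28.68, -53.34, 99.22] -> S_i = 8.29*(-1.86)^i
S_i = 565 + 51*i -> [565, 616, 667, 718, 769]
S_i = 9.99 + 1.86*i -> [9.99, 11.85, 13.71, 15.57, 17.43]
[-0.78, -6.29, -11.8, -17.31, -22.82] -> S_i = -0.78 + -5.51*i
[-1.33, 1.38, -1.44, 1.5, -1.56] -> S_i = -1.33*(-1.04)^i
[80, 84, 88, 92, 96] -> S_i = 80 + 4*i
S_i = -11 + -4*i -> [-11, -15, -19, -23, -27]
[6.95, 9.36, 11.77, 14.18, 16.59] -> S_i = 6.95 + 2.41*i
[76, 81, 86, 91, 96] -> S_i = 76 + 5*i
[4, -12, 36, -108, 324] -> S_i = 4*-3^i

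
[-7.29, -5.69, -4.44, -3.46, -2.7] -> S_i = -7.29*0.78^i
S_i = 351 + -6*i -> [351, 345, 339, 333, 327]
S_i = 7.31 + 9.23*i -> [7.31, 16.54, 25.77, 35.0, 44.23]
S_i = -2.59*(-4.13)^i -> [-2.59, 10.7, -44.18, 182.45, -753.53]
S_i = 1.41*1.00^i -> [1.41, 1.41, 1.41, 1.41, 1.41]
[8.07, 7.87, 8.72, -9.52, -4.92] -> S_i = Random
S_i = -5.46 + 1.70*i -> [-5.46, -3.76, -2.06, -0.36, 1.34]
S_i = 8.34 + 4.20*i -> [8.34, 12.54, 16.74, 20.94, 25.14]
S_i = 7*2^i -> [7, 14, 28, 56, 112]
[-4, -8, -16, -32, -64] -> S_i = -4*2^i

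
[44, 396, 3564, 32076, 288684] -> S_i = 44*9^i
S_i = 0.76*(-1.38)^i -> [0.76, -1.05, 1.45, -2.0, 2.76]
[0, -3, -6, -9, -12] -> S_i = 0 + -3*i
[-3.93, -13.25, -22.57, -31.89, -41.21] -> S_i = -3.93 + -9.32*i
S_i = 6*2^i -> [6, 12, 24, 48, 96]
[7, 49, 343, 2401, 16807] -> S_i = 7*7^i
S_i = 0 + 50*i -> [0, 50, 100, 150, 200]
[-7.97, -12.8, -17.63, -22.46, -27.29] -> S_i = -7.97 + -4.83*i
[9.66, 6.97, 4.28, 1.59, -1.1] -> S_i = 9.66 + -2.69*i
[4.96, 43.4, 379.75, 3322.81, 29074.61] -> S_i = 4.96*8.75^i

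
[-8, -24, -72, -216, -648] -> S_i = -8*3^i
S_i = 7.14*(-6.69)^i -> [7.14, -47.77, 319.56, -2137.85, 14302.19]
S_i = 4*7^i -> [4, 28, 196, 1372, 9604]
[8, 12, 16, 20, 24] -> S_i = 8 + 4*i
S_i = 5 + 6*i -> [5, 11, 17, 23, 29]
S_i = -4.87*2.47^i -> [-4.87, -12.03, -29.71, -73.39, -181.27]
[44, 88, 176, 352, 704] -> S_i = 44*2^i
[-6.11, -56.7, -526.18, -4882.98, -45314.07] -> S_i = -6.11*9.28^i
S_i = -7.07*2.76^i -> [-7.07, -19.51, -53.86, -148.64, -410.26]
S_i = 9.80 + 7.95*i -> [9.8, 17.75, 25.7, 33.65, 41.6]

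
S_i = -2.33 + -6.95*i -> [-2.33, -9.28, -16.23, -23.18, -30.13]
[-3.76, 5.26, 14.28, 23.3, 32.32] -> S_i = -3.76 + 9.02*i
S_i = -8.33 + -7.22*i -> [-8.33, -15.55, -22.77, -29.99, -37.21]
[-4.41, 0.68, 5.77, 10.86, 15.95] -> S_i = -4.41 + 5.09*i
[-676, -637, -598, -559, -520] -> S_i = -676 + 39*i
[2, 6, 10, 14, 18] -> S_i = 2 + 4*i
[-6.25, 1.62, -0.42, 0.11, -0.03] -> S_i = -6.25*(-0.26)^i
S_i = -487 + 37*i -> [-487, -450, -413, -376, -339]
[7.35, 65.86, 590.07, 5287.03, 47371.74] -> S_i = 7.35*8.96^i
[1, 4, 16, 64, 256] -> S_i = 1*4^i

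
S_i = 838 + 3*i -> [838, 841, 844, 847, 850]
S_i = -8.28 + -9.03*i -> [-8.28, -17.31, -26.34, -35.37, -44.4]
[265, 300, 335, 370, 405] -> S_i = 265 + 35*i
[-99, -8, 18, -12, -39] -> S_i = Random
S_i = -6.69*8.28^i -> [-6.69, -55.39, -458.66, -3797.67, -31444.7]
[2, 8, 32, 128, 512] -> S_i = 2*4^i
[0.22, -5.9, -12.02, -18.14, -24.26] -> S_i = 0.22 + -6.12*i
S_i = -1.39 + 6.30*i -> [-1.39, 4.91, 11.21, 17.51, 23.81]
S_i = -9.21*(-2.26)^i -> [-9.21, 20.81, -47.04, 106.31, -240.27]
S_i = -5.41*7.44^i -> [-5.41, -40.25, -299.46, -2228.0, -16576.35]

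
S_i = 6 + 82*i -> [6, 88, 170, 252, 334]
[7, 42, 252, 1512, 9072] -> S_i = 7*6^i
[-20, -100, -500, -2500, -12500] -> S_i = -20*5^i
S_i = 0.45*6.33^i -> [0.45, 2.85, 18.03, 114.14, 722.48]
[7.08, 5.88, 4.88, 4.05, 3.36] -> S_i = 7.08*0.83^i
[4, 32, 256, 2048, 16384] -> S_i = 4*8^i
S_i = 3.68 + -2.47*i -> [3.68, 1.21, -1.26, -3.73, -6.2]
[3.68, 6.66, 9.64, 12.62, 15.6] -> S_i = 3.68 + 2.98*i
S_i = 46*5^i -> [46, 230, 1150, 5750, 28750]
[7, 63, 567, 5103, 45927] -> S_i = 7*9^i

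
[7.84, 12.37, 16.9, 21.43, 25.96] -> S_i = 7.84 + 4.53*i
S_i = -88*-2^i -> [-88, 176, -352, 704, -1408]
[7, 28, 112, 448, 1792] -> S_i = 7*4^i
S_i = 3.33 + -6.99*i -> [3.33, -3.66, -10.65, -17.64, -24.63]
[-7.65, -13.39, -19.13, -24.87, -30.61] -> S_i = -7.65 + -5.74*i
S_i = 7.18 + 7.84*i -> [7.18, 15.02, 22.86, 30.7, 38.54]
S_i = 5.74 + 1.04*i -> [5.74, 6.78, 7.82, 8.86, 9.9]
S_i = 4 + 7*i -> [4, 11, 18, 25, 32]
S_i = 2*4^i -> [2, 8, 32, 128, 512]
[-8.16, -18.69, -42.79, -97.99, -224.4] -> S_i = -8.16*2.29^i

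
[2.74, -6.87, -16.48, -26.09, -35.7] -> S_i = 2.74 + -9.61*i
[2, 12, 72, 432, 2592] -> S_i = 2*6^i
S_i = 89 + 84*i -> [89, 173, 257, 341, 425]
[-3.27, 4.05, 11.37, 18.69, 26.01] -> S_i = -3.27 + 7.32*i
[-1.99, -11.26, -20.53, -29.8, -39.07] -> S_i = -1.99 + -9.27*i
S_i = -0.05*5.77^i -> [-0.05, -0.29, -1.66, -9.61, -55.42]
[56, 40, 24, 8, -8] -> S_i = 56 + -16*i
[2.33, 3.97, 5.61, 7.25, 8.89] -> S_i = 2.33 + 1.64*i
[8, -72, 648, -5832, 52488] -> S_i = 8*-9^i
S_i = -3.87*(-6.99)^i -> [-3.87, 27.05, -189.09, 1321.73, -9238.89]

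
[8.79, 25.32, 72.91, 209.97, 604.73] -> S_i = 8.79*2.88^i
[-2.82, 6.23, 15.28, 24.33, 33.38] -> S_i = -2.82 + 9.05*i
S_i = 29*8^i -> [29, 232, 1856, 14848, 118784]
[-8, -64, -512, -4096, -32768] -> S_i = -8*8^i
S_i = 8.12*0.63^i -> [8.12, 5.12, 3.22, 2.03, 1.28]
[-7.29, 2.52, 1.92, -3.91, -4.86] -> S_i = Random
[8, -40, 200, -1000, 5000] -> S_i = 8*-5^i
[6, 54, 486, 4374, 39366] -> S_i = 6*9^i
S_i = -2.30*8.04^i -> [-2.3, -18.49, -148.68, -1195.35, -9610.63]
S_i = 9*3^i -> [9, 27, 81, 243, 729]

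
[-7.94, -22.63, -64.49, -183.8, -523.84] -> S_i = -7.94*2.85^i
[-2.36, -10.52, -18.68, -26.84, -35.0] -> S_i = -2.36 + -8.16*i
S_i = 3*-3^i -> [3, -9, 27, -81, 243]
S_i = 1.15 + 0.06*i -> [1.15, 1.21, 1.27, 1.33, 1.39]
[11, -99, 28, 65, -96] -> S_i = Random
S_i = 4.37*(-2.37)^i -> [4.37, -10.36, 24.55, -58.17, 137.87]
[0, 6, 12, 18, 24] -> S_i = 0 + 6*i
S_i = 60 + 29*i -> [60, 89, 118, 147, 176]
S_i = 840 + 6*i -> [840, 846, 852, 858, 864]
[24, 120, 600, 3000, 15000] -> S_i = 24*5^i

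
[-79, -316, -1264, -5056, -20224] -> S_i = -79*4^i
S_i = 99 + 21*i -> [99, 120, 141, 162, 183]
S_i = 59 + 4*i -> [59, 63, 67, 71, 75]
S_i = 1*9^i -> [1, 9, 81, 729, 6561]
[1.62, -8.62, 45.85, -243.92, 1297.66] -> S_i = 1.62*(-5.32)^i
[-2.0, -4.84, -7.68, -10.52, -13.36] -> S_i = -2.00 + -2.84*i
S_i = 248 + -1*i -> [248, 247, 246, 245, 244]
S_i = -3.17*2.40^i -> [-3.17, -7.61, -18.26, -43.82, -105.17]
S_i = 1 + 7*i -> [1, 8, 15, 22, 29]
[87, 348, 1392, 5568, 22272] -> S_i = 87*4^i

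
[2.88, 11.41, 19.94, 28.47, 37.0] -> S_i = 2.88 + 8.53*i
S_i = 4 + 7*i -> [4, 11, 18, 25, 32]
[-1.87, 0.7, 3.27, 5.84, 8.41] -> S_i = -1.87 + 2.57*i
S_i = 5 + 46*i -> [5, 51, 97, 143, 189]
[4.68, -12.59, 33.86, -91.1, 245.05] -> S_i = 4.68*(-2.69)^i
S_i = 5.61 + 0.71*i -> [5.61, 6.32, 7.03, 7.74, 8.45]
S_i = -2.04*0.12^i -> [-2.04, -0.24, -0.03, -0.0, -0.0]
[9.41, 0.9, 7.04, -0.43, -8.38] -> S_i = Random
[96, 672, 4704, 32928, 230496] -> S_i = 96*7^i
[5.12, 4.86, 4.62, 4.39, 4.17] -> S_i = 5.12*0.95^i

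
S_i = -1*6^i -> [-1, -6, -36, -216, -1296]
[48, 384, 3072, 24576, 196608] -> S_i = 48*8^i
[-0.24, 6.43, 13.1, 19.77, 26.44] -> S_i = -0.24 + 6.67*i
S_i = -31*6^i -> [-31, -186, -1116, -6696, -40176]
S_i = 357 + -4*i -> [357, 353, 349, 345, 341]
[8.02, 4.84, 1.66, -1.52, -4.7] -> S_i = 8.02 + -3.18*i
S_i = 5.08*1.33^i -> [5.08, 6.76, 8.99, 11.95, 15.9]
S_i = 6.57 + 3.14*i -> [6.57, 9.71, 12.85, 15.99, 19.13]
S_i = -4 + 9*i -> [-4, 5, 14, 23, 32]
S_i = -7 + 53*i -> [-7, 46, 99, 152, 205]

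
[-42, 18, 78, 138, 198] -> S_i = -42 + 60*i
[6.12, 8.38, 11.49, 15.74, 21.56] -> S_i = 6.12*1.37^i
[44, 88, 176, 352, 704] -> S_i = 44*2^i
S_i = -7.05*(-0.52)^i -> [-7.05, 3.67, -1.91, 0.99, -0.52]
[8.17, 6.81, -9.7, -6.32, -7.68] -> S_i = Random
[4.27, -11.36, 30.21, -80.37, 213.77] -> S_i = 4.27*(-2.66)^i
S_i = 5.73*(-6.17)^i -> [5.73, -35.35, 218.13, -1345.89, 8304.15]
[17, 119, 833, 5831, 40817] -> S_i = 17*7^i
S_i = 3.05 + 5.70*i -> [3.05, 8.75, 14.45, 20.15, 25.85]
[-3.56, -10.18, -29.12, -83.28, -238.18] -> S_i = -3.56*2.86^i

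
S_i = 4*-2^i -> [4, -8, 16, -32, 64]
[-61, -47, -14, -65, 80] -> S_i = Random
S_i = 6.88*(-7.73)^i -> [6.88, -53.18, 411.1, -3177.8, 24564.41]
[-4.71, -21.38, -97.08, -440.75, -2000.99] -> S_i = -4.71*4.54^i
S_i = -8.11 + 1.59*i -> [-8.11, -6.52, -4.93, -3.34, -1.75]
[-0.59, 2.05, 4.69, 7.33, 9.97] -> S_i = -0.59 + 2.64*i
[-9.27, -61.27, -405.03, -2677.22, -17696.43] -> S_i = -9.27*6.61^i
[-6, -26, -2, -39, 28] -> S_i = Random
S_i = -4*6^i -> [-4, -24, -144, -864, -5184]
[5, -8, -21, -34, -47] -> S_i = 5 + -13*i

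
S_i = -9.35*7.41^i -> [-9.35, -69.28, -513.39, -3804.23, -28189.31]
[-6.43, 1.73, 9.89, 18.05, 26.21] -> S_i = -6.43 + 8.16*i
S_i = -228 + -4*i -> [-228, -232, -236, -240, -244]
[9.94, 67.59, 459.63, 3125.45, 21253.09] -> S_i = 9.94*6.80^i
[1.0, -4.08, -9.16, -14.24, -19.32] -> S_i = 1.00 + -5.08*i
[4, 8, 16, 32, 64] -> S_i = 4*2^i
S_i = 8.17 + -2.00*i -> [8.17, 6.17, 4.17, 2.17, 0.17]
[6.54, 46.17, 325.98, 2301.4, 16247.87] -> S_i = 6.54*7.06^i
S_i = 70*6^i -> [70, 420, 2520, 15120, 90720]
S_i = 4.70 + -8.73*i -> [4.7, -4.03, -12.76, -21.49, -30.22]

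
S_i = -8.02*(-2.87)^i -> [-8.02, 23.02, -66.06, 189.59, -544.13]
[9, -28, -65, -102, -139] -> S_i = 9 + -37*i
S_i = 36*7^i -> [36, 252, 1764, 12348, 86436]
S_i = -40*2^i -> [-40, -80, -160, -320, -640]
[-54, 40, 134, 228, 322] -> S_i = -54 + 94*i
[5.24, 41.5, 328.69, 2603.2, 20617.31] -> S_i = 5.24*7.92^i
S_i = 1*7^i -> [1, 7, 49, 343, 2401]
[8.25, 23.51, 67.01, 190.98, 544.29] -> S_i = 8.25*2.85^i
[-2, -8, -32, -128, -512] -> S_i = -2*4^i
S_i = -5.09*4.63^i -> [-5.09, -23.57, -109.11, -505.2, -2339.06]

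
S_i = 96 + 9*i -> [96, 105, 114, 123, 132]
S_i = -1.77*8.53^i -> [-1.77, -15.1, -128.79, -1098.55, -9370.64]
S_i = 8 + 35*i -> [8, 43, 78, 113, 148]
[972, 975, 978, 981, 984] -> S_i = 972 + 3*i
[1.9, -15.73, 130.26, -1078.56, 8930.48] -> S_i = 1.90*(-8.28)^i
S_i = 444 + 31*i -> [444, 475, 506, 537, 568]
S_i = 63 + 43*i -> [63, 106, 149, 192, 235]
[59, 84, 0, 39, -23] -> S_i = Random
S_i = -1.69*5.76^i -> [-1.69, -9.73, -56.07, -322.96, -1860.27]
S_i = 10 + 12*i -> [10, 22, 34, 46, 58]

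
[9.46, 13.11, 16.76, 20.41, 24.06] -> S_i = 9.46 + 3.65*i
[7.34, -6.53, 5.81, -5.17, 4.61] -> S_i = 7.34*(-0.89)^i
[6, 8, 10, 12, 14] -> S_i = 6 + 2*i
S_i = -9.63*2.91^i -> [-9.63, -28.02, -81.55, -237.3, -690.55]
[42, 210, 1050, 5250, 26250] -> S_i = 42*5^i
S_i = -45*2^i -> [-45, -90, -180, -360, -720]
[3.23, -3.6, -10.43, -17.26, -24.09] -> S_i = 3.23 + -6.83*i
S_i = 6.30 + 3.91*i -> [6.3, 10.21, 14.12, 18.03, 21.94]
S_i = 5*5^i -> [5, 25, 125, 625, 3125]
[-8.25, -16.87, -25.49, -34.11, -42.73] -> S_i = -8.25 + -8.62*i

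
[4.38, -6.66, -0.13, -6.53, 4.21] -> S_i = Random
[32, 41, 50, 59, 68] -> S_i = 32 + 9*i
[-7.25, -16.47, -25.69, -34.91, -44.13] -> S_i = -7.25 + -9.22*i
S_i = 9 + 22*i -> [9, 31, 53, 75, 97]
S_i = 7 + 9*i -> [7, 16, 25, 34, 43]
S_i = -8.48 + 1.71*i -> [-8.48, -6.77, -5.06, -3.35, -1.64]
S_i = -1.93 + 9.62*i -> [-1.93, 7.69, 17.31, 26.93, 36.55]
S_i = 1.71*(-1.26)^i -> [1.71, -2.15, 2.71, -3.42, 4.31]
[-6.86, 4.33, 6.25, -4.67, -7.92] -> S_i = Random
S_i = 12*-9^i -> [12, -108, 972, -8748, 78732]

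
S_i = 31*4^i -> [31, 124, 496, 1984, 7936]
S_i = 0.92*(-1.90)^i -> [0.92, -1.75, 3.32, -6.31, 11.99]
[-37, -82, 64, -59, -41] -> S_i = Random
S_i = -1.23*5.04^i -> [-1.23, -6.2, -31.24, -157.47, -793.65]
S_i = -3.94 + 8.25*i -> [-3.94, 4.31, 12.56, 20.81, 29.06]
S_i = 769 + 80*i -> [769, 849, 929, 1009, 1089]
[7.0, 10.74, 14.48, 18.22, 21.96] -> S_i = 7.00 + 3.74*i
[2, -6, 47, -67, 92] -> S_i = Random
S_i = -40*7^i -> [-40, -280, -1960, -13720, -96040]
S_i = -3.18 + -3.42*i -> [-3.18, -6.6, -10.02, -13.44, -16.86]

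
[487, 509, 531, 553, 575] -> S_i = 487 + 22*i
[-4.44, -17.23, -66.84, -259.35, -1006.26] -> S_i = -4.44*3.88^i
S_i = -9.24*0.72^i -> [-9.24, -6.65, -4.79, -3.45, -2.48]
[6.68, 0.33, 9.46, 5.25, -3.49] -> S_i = Random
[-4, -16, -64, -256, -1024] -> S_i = -4*4^i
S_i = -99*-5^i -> [-99, 495, -2475, 12375, -61875]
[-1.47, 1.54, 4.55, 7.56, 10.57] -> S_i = -1.47 + 3.01*i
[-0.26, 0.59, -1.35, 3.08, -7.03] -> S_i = -0.26*(-2.28)^i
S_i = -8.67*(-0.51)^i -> [-8.67, 4.42, -2.26, 1.15, -0.59]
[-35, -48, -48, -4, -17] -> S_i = Random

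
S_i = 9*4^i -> [9, 36, 144, 576, 2304]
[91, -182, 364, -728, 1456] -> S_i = 91*-2^i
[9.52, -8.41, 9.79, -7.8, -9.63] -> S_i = Random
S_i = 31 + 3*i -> [31, 34, 37, 40, 43]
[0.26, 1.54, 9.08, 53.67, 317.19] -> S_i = 0.26*5.91^i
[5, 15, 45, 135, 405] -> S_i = 5*3^i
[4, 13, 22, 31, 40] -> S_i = 4 + 9*i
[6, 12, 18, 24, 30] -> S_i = 6 + 6*i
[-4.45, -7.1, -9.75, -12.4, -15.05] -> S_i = -4.45 + -2.65*i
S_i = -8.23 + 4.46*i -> [-8.23, -3.77, 0.69, 5.15, 9.61]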